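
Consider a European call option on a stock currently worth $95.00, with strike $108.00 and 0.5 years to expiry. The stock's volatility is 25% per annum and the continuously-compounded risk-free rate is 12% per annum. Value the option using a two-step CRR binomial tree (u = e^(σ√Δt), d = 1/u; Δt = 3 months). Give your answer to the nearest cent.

$4.59

CRR parameters: u = e^(σ√Δt) = e^(0.25·√0.25) = 1.1331, d = 1/u = 0.8825
Per-period rate: rΔt = 0.12·0.25 = 0.03, so R = e^0.03 = 1.0305
Risk-neutral probability p = (e^0.03 − 0.8825)/(1.1331 − 0.8825) = 0.1480/0.2507 = 0.5903
Terminal stock prices: S_uu = 122, S_ud = 95, S_dd = 73.99
Terminal payoffs (S − K): max(13.98, 0) = 13.98, max(-13, 0) = 0, max(-34.01, 0) = 0
Node u (S = 107.6): V_u = e^(−0.03)·[0.5903·13.9824 + 0.4097·0.0000] = 8.0098
Node d (S = 83.84): V_d = e^(−0.03)·[0.5903·0.0000 + 0.4097·0.0000] = 0.0000
Node 0 (S = 95): V_0 = e^(−0.03)·[0.5903·8.0098 + 0.4097·0.0000] = 4.5884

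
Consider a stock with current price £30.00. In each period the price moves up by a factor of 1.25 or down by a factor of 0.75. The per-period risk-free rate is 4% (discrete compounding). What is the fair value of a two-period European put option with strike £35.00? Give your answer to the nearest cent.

£6.05

Risk-neutral probability p = (1 + 0.04 − 0.75)/(1.25 − 0.75) = 0.2900/0.5000 = 0.5800
Terminal stock prices: S_uu = 46.88, S_ud = 28.12, S_dd = 16.88
Terminal payoffs (K − S): max(-11.88, 0) = 0, max(6.875, 0) = 6.875, max(18.12, 0) = 18.12
Node u (S = 37.5): V_u = 1/1.04·[0.5800·0.0000 + 0.4200·6.8750] = 2.7764
Node d (S = 22.5): V_d = 1/1.04·[0.5800·6.8750 + 0.4200·18.1250] = 11.1538
Node 0 (S = 30): V_0 = 1/1.04·[0.5800·2.7764 + 0.4200·11.1538] = 6.0528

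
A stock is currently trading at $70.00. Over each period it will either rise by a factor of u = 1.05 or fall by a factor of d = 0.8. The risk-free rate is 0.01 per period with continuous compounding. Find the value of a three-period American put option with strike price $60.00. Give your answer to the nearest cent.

$0.92

Risk-neutral probability p = (e^0.01 − 0.8)/(1.05 − 0.8) = 0.2101/0.2500 = 0.8402
Terminal stock prices: S_uuu = 81.03, S_uud = 61.74, S_udd = 47.04, S_ddd = 35.84
Terminal payoffs (K − S): max(-21.03, 0) = 0, max(-1.74, 0) = 0, max(12.96, 0) = 12.96, max(24.16, 0) = 24.16
Node uu (S = 77.17): continuation = e^(−0.01)·[0.8402·0.0000 + 0.1598·0.0000] = 0.0000; exercise value = 0.0000 ≤ continuation, so V_uu = 0.0000
Node ud (S = 58.8): continuation = e^(−0.01)·[0.8402·0.0000 + 0.1598·12.9600] = 2.0504; exercise value = 1.2000 ≤ continuation, so V_ud = 2.0504
Node dd (S = 44.8): continuation = e^(−0.01)·[0.8402·12.9600 + 0.1598·24.1600] = 14.6030; exercise value = 15.2000 > continuation, so V_dd = 15.2000 (exercise)
Node u (S = 73.5): continuation = e^(−0.01)·[0.8402·0.0000 + 0.1598·2.0504] = 0.3244; exercise value = 0.0000 ≤ continuation, so V_u = 0.3244
Node d (S = 56): continuation = e^(−0.01)·[0.8402·2.0504 + 0.1598·15.2000] = 4.1104; exercise value = 4.0000 ≤ continuation, so V_d = 4.1104
Node 0 (S = 70): continuation = e^(−0.01)·[0.8402·0.3244 + 0.1598·4.1104] = 0.9201; exercise value = 0.0000 ≤ continuation, so V_0 = 0.9201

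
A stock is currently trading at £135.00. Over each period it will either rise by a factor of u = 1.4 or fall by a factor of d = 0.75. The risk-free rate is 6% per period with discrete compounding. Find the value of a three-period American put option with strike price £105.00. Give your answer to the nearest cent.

Risk-neutral probability p = (1 + 0.06 − 0.75)/(1.4 − 0.75) = 0.3100/0.6500 = 0.4769
Terminal stock prices: S_uuu = 370.4, S_uud = 198.4, S_udd = 106.3, S_ddd = 56.95
Terminal payoffs (K − S): max(-265.4, 0) = 0, max(-93.45, 0) = 0, max(-1.312, 0) = 0, max(48.05, 0) = 48.05
Node uu (S = 264.6): continuation = 1/1.06·[0.4769·0.0000 + 0.5231·0.0000] = 0.0000; exercise value = 0.0000 ≤ continuation, so V_uu = 0.0000
Node ud (S = 141.8): continuation = 1/1.06·[0.4769·0.0000 + 0.5231·0.0000] = 0.0000; exercise value = 0.0000 ≤ continuation, so V_ud = 0.0000
Node dd (S = 75.94): continuation = 1/1.06·[0.4769·0.0000 + 0.5231·48.0469] = 23.7096; exercise value = 29.0625 > continuation, so V_dd = 29.0625 (exercise)
Node u (S = 189): continuation = 1/1.06·[0.4769·0.0000 + 0.5231·0.0000] = 0.0000; exercise value = 0.0000 ≤ continuation, so V_u = 0.0000
Node d (S = 101.2): continuation = 1/1.06·[0.4769·0.0000 + 0.5231·29.0625] = 14.3414; exercise value = 3.7500 ≤ continuation, so V_d = 14.3414
Node 0 (S = 135): continuation = 1/1.06·[0.4769·0.0000 + 0.5231·14.3414] = 7.0771; exercise value = 0.0000 ≤ continuation, so V_0 = 7.0771

£7.08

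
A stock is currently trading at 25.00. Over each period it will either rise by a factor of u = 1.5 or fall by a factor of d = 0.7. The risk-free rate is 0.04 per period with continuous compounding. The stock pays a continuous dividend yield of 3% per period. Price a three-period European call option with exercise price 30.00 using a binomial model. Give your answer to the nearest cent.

5.10

Per-period risk-free factor R = e^0.04 = 1.0408; dividend-adjusted growth = e^(0.04−0.03) = 1.0101.
Risk-neutral probability p = (1.0101 − 0.7)/(1.5 − 0.7) = 0.3101/0.8000 = 0.3876
Terminal stock prices: S_uuu = 84.38, S_uud = 39.38, S_udd = 18.37, S_ddd = 8.575
Terminal payoffs (S − K): max(54.38, 0) = 54.38, max(9.375, 0) = 9.375, max(-11.63, 0) = 0, max(-21.43, 0) = 0
Node uu (S = 56.25): V_uu = e^(−0.04)·[0.3876·54.3750 + 0.6124·9.3750] = 25.7639
Node ud (S = 26.25): V_ud = e^(−0.04)·[0.3876·9.3750 + 0.6124·0.0000] = 3.4909
Node dd (S = 12.25): V_dd = e^(−0.04)·[0.3876·0.0000 + 0.6124·0.0000] = 0.0000
Node u (S = 37.5): V_u = e^(−0.04)·[0.3876·25.7639 + 0.6124·3.4909] = 11.6477
Node d (S = 17.5): V_d = e^(−0.04)·[0.3876·3.4909 + 0.6124·0.0000] = 1.2999
Node 0 (S = 25): V_0 = e^(−0.04)·[0.3876·11.6477 + 0.6124·1.2999] = 5.1021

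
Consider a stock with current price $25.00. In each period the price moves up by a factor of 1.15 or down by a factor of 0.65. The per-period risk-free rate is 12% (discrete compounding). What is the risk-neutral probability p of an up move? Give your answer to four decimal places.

p = 0.9400

Risk-neutral probability p = (1 + 0.12 − 0.65)/(1.15 − 0.65) = 0.4700/0.5000 = 0.9400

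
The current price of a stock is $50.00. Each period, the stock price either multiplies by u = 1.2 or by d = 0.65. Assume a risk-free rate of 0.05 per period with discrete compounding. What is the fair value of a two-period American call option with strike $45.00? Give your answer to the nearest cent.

$12.95

Risk-neutral probability p = (1 + 0.05 − 0.65)/(1.2 − 0.65) = 0.4000/0.5500 = 0.7273
Terminal stock prices: S_uu = 72, S_ud = 39, S_dd = 21.13
Terminal payoffs (S − K): max(27, 0) = 27, max(-6, 0) = 0, max(-23.87, 0) = 0
Node u (S = 60): continuation = 1/1.05·[0.7273·27.0000 + 0.2727·0.0000] = 18.7013; exercise value = 15.0000 ≤ continuation, so V_u = 18.7013
Node d (S = 32.5): continuation = 1/1.05·[0.7273·0.0000 + 0.2727·0.0000] = 0.0000; exercise value = 0.0000 ≤ continuation, so V_d = 0.0000
Node 0 (S = 50): continuation = 1/1.05·[0.7273·18.7013 + 0.2727·0.0000] = 12.9533; exercise value = 5.0000 ≤ continuation, so V_0 = 12.9533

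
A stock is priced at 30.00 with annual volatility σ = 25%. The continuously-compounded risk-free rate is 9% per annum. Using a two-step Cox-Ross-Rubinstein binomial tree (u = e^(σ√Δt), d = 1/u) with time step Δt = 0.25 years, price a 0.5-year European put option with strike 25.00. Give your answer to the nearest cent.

0.30

CRR parameters: u = e^(σ√Δt) = e^(0.25·√0.25) = 1.1331, d = 1/u = 0.8825
Per-period rate: rΔt = 0.09·0.25 = 0.0225, so R = e^0.0225 = 1.0228
Risk-neutral probability p = (e^0.0225 − 0.8825)/(1.1331 − 0.8825) = 0.1403/0.2507 = 0.5596
Terminal stock prices: S_uu = 38.52, S_ud = 30, S_dd = 23.36
Terminal payoffs (K − S): max(-13.52, 0) = 0, max(-5, 0) = 0, max(1.636, 0) = 1.636
Node u (S = 33.99): V_u = e^(−0.0225)·[0.5596·0.0000 + 0.4404·0.0000] = 0.0000
Node d (S = 26.47): V_d = e^(−0.0225)·[0.5596·0.0000 + 0.4404·1.6360] = 0.7045
Node 0 (S = 30): V_0 = e^(−0.0225)·[0.5596·0.0000 + 0.4404·0.7045] = 0.3034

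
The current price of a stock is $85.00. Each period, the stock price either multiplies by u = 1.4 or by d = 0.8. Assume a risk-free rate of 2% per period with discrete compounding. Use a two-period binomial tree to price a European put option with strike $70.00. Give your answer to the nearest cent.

$6.01

Risk-neutral probability p = (1 + 0.02 − 0.8)/(1.4 − 0.8) = 0.2200/0.6000 = 0.3667
Terminal stock prices: S_uu = 166.6, S_ud = 95.2, S_dd = 54.4
Terminal payoffs (K − S): max(-96.6, 0) = 0, max(-25.2, 0) = 0, max(15.6, 0) = 15.6
Node u (S = 119): V_u = 1/1.02·[0.3667·0.0000 + 0.6333·0.0000] = 0.0000
Node d (S = 68): V_d = 1/1.02·[0.3667·0.0000 + 0.6333·15.6000] = 9.6863
Node 0 (S = 85): V_0 = 1/1.02·[0.3667·0.0000 + 0.6333·9.6863] = 6.0144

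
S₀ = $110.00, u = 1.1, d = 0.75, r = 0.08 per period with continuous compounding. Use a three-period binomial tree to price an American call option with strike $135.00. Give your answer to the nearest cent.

$7.75

Risk-neutral probability p = (e^0.08 − 0.75)/(1.1 − 0.75) = 0.3333/0.3500 = 0.9522
Terminal stock prices: S_uuu = 146.4, S_uud = 99.83, S_udd = 68.06, S_ddd = 46.41
Terminal payoffs (S − K): max(11.41, 0) = 11.41, max(-35.17, 0) = 0, max(-66.94, 0) = 0, max(-88.59, 0) = 0
Node uu (S = 133.1): continuation = e^(−0.08)·[0.9522·11.4100 + 0.0478·0.0000] = 10.0298; exercise value = 0.0000 ≤ continuation, so V_uu = 10.0298
Node ud (S = 90.75): continuation = e^(−0.08)·[0.9522·0.0000 + 0.0478·0.0000] = 0.0000; exercise value = 0.0000 ≤ continuation, so V_ud = 0.0000
Node dd (S = 61.88): continuation = e^(−0.08)·[0.9522·0.0000 + 0.0478·0.0000] = 0.0000; exercise value = 0.0000 ≤ continuation, so V_dd = 0.0000
Node u (S = 121): continuation = e^(−0.08)·[0.9522·10.0298 + 0.0478·0.0000] = 8.8166; exercise value = 0.0000 ≤ continuation, so V_u = 8.8166
Node d (S = 82.5): continuation = e^(−0.08)·[0.9522·0.0000 + 0.0478·0.0000] = 0.0000; exercise value = 0.0000 ≤ continuation, so V_d = 0.0000
Node 0 (S = 110): continuation = e^(−0.08)·[0.9522·8.8166 + 0.0478·0.0000] = 7.7501; exercise value = 0.0000 ≤ continuation, so V_0 = 7.7501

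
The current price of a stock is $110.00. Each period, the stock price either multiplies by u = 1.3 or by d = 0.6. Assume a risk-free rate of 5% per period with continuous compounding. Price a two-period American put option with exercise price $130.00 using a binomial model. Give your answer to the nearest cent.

$30.79

Risk-neutral probability p = (e^0.05 − 0.6)/(1.3 − 0.6) = 0.4513/0.7000 = 0.6447
Terminal stock prices: S_uu = 185.9, S_ud = 85.8, S_dd = 39.6
Terminal payoffs (K − S): max(-55.9, 0) = 0, max(44.2, 0) = 44.2, max(90.4, 0) = 90.4
Node u (S = 143): continuation = e^(−0.05)·[0.6447·0.0000 + 0.3553·44.2000] = 14.9395; exercise value = 0.0000 ≤ continuation, so V_u = 14.9395
Node d (S = 66): continuation = e^(−0.05)·[0.6447·44.2000 + 0.3553·90.4000] = 57.6598; exercise value = 64.0000 > continuation, so V_d = 64.0000 (exercise)
Node 0 (S = 110): continuation = e^(−0.05)·[0.6447·14.9395 + 0.3553·64.0000] = 30.7932; exercise value = 20.0000 ≤ continuation, so V_0 = 30.7932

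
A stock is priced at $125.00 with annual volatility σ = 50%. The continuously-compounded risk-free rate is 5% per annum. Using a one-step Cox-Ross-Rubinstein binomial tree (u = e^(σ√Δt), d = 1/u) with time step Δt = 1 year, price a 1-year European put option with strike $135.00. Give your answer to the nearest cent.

CRR parameters: u = e^(σ√Δt) = e^(0.5·√1) = 1.6487, d = 1/u = 0.6065
Per-period rate: rΔt = 0.05·1 = 0.05, so R = e^0.05 = 1.0513
Risk-neutral probability p = (e^0.05 − 0.6065)/(1.6487 − 0.6065) = 0.4447/1.0422 = 0.4267
Terminal stock prices: S_u = 206.1, S_d = 75.82
Terminal payoffs (K − S): max(-71.09, 0) = 0, max(59.18, 0) = 59.18
Node 0 (S = 125): V_0 = e^(−0.05)·[0.4267·0.0000 + 0.5733·59.1837] = 32.2732

$32.27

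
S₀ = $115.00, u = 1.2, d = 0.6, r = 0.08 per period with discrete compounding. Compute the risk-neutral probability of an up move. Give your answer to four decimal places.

p = 0.8000

Risk-neutral probability p = (1 + 0.08 − 0.6)/(1.2 − 0.6) = 0.4800/0.6000 = 0.8000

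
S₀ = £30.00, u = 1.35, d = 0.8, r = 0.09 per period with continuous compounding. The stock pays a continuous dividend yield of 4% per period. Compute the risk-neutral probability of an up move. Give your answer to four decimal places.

Per-period risk-free factor R = e^0.09 = 1.0942; dividend-adjusted growth = e^(0.09−0.04) = 1.0513.
Risk-neutral probability p = (1.0513 − 0.8)/(1.35 − 0.8) = 0.2513/0.5500 = 0.4569

p = 0.4569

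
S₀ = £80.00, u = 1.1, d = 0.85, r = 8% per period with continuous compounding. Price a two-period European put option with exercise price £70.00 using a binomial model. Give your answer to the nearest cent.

Risk-neutral probability p = (e^0.08 − 0.85)/(1.1 − 0.85) = 0.2333/0.2500 = 0.9331
Terminal stock prices: S_uu = 96.8, S_ud = 74.8, S_dd = 57.8
Terminal payoffs (K − S): max(-26.8, 0) = 0, max(-4.8, 0) = 0, max(12.2, 0) = 12.2
Node u (S = 88): V_u = e^(−0.08)·[0.9331·0.0000 + 0.0669·0.0000] = 0.0000
Node d (S = 68): V_d = e^(−0.08)·[0.9331·0.0000 + 0.0669·12.2000] = 0.7529
Node 0 (S = 80): V_0 = e^(−0.08)·[0.9331·0.0000 + 0.0669·0.7529] = 0.0465

£0.05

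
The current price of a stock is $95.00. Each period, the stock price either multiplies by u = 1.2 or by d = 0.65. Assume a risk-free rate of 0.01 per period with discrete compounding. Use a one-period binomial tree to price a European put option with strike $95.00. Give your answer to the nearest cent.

Risk-neutral probability p = (1 + 0.01 − 0.65)/(1.2 − 0.65) = 0.3600/0.5500 = 0.6545
Terminal stock prices: S_u = 114, S_d = 61.75
Terminal payoffs (K − S): max(-19, 0) = 0, max(33.25, 0) = 33.25
Node 0 (S = 95): V_0 = 1/1.01·[0.6545·0.0000 + 0.3455·33.2500] = 11.3726

$11.37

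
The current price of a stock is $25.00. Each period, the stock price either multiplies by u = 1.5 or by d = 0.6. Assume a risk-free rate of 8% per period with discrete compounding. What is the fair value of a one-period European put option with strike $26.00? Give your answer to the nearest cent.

Risk-neutral probability p = (1 + 0.08 − 0.6)/(1.5 − 0.6) = 0.4800/0.9000 = 0.5333
Terminal stock prices: S_u = 37.5, S_d = 15
Terminal payoffs (K − S): max(-11.5, 0) = 0, max(11, 0) = 11
Node 0 (S = 25): V_0 = 1/1.08·[0.5333·0.0000 + 0.4667·11.0000] = 4.7531

$4.75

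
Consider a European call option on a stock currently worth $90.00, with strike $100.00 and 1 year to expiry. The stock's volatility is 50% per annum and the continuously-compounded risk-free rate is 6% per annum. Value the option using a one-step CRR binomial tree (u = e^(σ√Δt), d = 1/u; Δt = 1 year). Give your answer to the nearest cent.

CRR parameters: u = e^(σ√Δt) = e^(0.5·√1) = 1.6487, d = 1/u = 0.6065
Per-period rate: rΔt = 0.06·1 = 0.06, so R = e^0.06 = 1.0618
Risk-neutral probability p = (e^0.06 − 0.6065)/(1.6487 − 0.6065) = 0.4553/1.0422 = 0.4369
Terminal stock prices: S_u = 148.4, S_d = 54.59
Terminal payoffs (S − K): max(48.38, 0) = 48.38, max(-45.41, 0) = 0
Node 0 (S = 90): V_0 = e^(−0.06)·[0.4369·48.3849 + 0.5631·0.0000] = 19.9071

$19.91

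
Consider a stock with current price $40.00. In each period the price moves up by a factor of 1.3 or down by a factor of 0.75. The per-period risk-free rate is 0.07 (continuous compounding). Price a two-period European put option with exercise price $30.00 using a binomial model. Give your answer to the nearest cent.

Risk-neutral probability p = (e^0.07 − 0.75)/(1.3 − 0.75) = 0.3225/0.5500 = 0.5864
Terminal stock prices: S_uu = 67.6, S_ud = 39, S_dd = 22.5
Terminal payoffs (K − S): max(-37.6, 0) = 0, max(-9, 0) = 0, max(7.5, 0) = 7.5
Node u (S = 52): V_u = e^(−0.07)·[0.5864·0.0000 + 0.4136·0.0000] = 0.0000
Node d (S = 30): V_d = e^(−0.07)·[0.5864·0.0000 + 0.4136·7.5000] = 2.8924
Node 0 (S = 40): V_0 = e^(−0.07)·[0.5864·0.0000 + 0.4136·2.8924] = 1.1155

$1.12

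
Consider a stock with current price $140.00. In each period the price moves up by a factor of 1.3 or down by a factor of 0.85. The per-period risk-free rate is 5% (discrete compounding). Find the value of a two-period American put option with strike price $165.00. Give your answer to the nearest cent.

Risk-neutral probability p = (1 + 0.05 − 0.85)/(1.3 − 0.85) = 0.2000/0.4500 = 0.4444
Terminal stock prices: S_uu = 236.6, S_ud = 154.7, S_dd = 101.1
Terminal payoffs (K − S): max(-71.6, 0) = 0, max(10.3, 0) = 10.3, max(63.85, 0) = 63.85
Node u (S = 182): continuation = 1/1.05·[0.4444·0.0000 + 0.5556·10.3000] = 5.4497; exercise value = 0.0000 ≤ continuation, so V_u = 5.4497
Node d (S = 119): continuation = 1/1.05·[0.4444·10.3000 + 0.5556·63.8500] = 38.1429; exercise value = 46.0000 > continuation, so V_d = 46.0000 (exercise)
Node 0 (S = 140): continuation = 1/1.05·[0.4444·5.4497 + 0.5556·46.0000] = 26.6454; exercise value = 25.0000 ≤ continuation, so V_0 = 26.6454

$26.65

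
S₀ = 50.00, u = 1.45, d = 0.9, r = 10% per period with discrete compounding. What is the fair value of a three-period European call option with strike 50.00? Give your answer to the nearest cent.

15.06

Risk-neutral probability p = (1 + 0.1 − 0.9)/(1.45 − 0.9) = 0.2000/0.5500 = 0.3636
Terminal stock prices: S_uuu = 152.4, S_uud = 94.61, S_udd = 58.73, S_ddd = 36.45
Terminal payoffs (S − K): max(102.4, 0) = 102.4, max(44.61, 0) = 44.61, max(8.725, 0) = 8.725, max(-13.55, 0) = 0
Node uu (S = 105.1): V_uu = 1/1.1·[0.3636·102.4313 + 0.6364·44.6125] = 59.6705
Node ud (S = 65.25): V_ud = 1/1.1·[0.3636·44.6125 + 0.6364·8.7250] = 19.7955
Node dd (S = 40.5): V_dd = 1/1.1·[0.3636·8.7250 + 0.6364·0.0000] = 2.8843
Node u (S = 72.5): V_u = 1/1.1·[0.3636·59.6705 + 0.6364·19.7955] = 31.1777
Node d (S = 45): V_d = 1/1.1·[0.3636·19.7955 + 0.6364·2.8843] = 8.2126
Node 0 (S = 50): V_0 = 1/1.1·[0.3636·31.1777 + 0.6364·8.2126] = 15.0577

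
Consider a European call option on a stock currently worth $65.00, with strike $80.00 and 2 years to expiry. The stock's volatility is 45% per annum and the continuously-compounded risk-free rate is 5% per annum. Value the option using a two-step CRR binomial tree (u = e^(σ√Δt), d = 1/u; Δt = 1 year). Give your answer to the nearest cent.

$14.28

CRR parameters: u = e^(σ√Δt) = e^(0.45·√1) = 1.5683, d = 1/u = 0.6376
Per-period rate: rΔt = 0.05·1 = 0.05, so R = e^0.05 = 1.0513
Risk-neutral probability p = (e^0.05 − 0.6376)/(1.5683 − 0.6376) = 0.4136/0.9307 = 0.4445
Terminal stock prices: S_uu = 159.9, S_ud = 65, S_dd = 26.43
Terminal payoffs (S − K): max(79.87, 0) = 79.87, max(-15, 0) = 0, max(-53.57, 0) = 0
Node u (S = 101.9): V_u = e^(−0.05)·[0.4445·79.8742 + 0.5555·0.0000] = 33.7688
Node d (S = 41.45): V_d = e^(−0.05)·[0.4445·0.0000 + 0.5555·0.0000] = 0.0000
Node 0 (S = 65): V_0 = e^(−0.05)·[0.4445·33.7688 + 0.5555·0.0000] = 14.2766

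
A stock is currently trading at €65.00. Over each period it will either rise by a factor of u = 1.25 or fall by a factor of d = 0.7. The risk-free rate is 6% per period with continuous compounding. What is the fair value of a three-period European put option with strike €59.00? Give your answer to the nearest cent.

€4.93

Risk-neutral probability p = (e^0.06 − 0.7)/(1.25 − 0.7) = 0.3618/0.5500 = 0.6579
Terminal stock prices: S_uuu = 127, S_uud = 71.09, S_udd = 39.81, S_ddd = 22.29
Terminal payoffs (K − S): max(-67.95, 0) = 0, max(-12.09, 0) = 0, max(19.19, 0) = 19.19, max(36.71, 0) = 36.71
Node uu (S = 101.6): V_uu = e^(−0.06)·[0.6579·0.0000 + 0.3421·0.0000] = 0.0000
Node ud (S = 56.87): V_ud = e^(−0.06)·[0.6579·0.0000 + 0.3421·19.1875] = 6.1821
Node dd (S = 31.85): V_dd = e^(−0.06)·[0.6579·19.1875 + 0.3421·36.7050] = 23.7141
Node u (S = 81.25): V_u = e^(−0.06)·[0.6579·0.0000 + 0.3421·6.1821] = 1.9918
Node d (S = 45.5): V_d = e^(−0.06)·[0.6579·6.1821 + 0.3421·23.7141] = 11.4707
Node 0 (S = 65): V_0 = e^(−0.06)·[0.6579·1.9918 + 0.3421·11.4707] = 4.9299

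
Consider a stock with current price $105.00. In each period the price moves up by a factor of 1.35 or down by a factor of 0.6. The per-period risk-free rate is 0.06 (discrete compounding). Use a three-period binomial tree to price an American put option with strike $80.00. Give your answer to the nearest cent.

$10.08

Risk-neutral probability p = (1 + 0.06 − 0.6)/(1.35 − 0.6) = 0.4600/0.7500 = 0.6133
Terminal stock prices: S_uuu = 258.3, S_uud = 114.8, S_udd = 51.03, S_ddd = 22.68
Terminal payoffs (K − S): max(-178.3, 0) = 0, max(-34.82, 0) = 0, max(28.97, 0) = 28.97, max(57.32, 0) = 57.32
Node uu (S = 191.4): continuation = 1/1.06·[0.6133·0.0000 + 0.3867·0.0000] = 0.0000; exercise value = 0.0000 ≤ continuation, so V_uu = 0.0000
Node ud (S = 85.05): continuation = 1/1.06·[0.6133·0.0000 + 0.3867·28.9700] = 10.5677; exercise value = 0.0000 ≤ continuation, so V_ud = 10.5677
Node dd (S = 37.8): continuation = 1/1.06·[0.6133·28.9700 + 0.3867·57.3200] = 37.6717; exercise value = 42.2000 > continuation, so V_dd = 42.2000 (exercise)
Node u (S = 141.8): continuation = 1/1.06·[0.6133·0.0000 + 0.3867·10.5677] = 3.8549; exercise value = 0.0000 ≤ continuation, so V_u = 3.8549
Node d (S = 63): continuation = 1/1.06·[0.6133·10.5677 + 0.3867·42.2000] = 21.5083; exercise value = 17.0000 ≤ continuation, so V_d = 21.5083
Node 0 (S = 105): continuation = 1/1.06·[0.6133·3.8549 + 0.3867·21.5083] = 10.0763; exercise value = 0.0000 ≤ continuation, so V_0 = 10.0763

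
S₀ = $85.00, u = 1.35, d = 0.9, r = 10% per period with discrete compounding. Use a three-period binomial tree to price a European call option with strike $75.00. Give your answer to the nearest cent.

$30.33

Risk-neutral probability p = (1 + 0.1 − 0.9)/(1.35 − 0.9) = 0.2000/0.4500 = 0.4444
Terminal stock prices: S_uuu = 209.1, S_uud = 139.4, S_udd = 92.95, S_ddd = 61.97
Terminal payoffs (S − K): max(134.1, 0) = 134.1, max(64.42, 0) = 64.42, max(17.95, 0) = 17.95, max(-13.03, 0) = 0
Node uu (S = 154.9): V_uu = 1/1.1·[0.4444·134.1319 + 0.5556·64.4213] = 86.7307
Node ud (S = 103.3): V_ud = 1/1.1·[0.4444·64.4213 + 0.5556·17.9475] = 35.0932
Node dd (S = 68.85): V_dd = 1/1.1·[0.4444·17.9475 + 0.5556·0.0000] = 7.2515
Node u (S = 114.8): V_u = 1/1.1·[0.4444·86.7307 + 0.5556·35.0932] = 52.7665
Node d (S = 76.5): V_d = 1/1.1·[0.4444·35.0932 + 0.5556·7.2515] = 17.8414
Node 0 (S = 85): V_0 = 1/1.1·[0.4444·52.7665 + 0.5556·17.8414] = 30.3306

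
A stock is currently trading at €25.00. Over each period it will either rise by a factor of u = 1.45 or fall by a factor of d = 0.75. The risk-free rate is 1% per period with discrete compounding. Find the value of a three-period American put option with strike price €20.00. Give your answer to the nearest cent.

Risk-neutral probability p = (1 + 0.01 − 0.75)/(1.45 − 0.75) = 0.2600/0.7000 = 0.3714
Terminal stock prices: S_uuu = 76.22, S_uud = 39.42, S_udd = 20.39, S_ddd = 10.55
Terminal payoffs (K − S): max(-56.22, 0) = 0, max(-19.42, 0) = 0, max(-0.3906, 0) = 0, max(9.453, 0) = 9.453
Node uu (S = 52.56): continuation = 1/1.01·[0.3714·0.0000 + 0.6286·0.0000] = 0.0000; exercise value = 0.0000 ≤ continuation, so V_uu = 0.0000
Node ud (S = 27.19): continuation = 1/1.01·[0.3714·0.0000 + 0.6286·0.0000] = 0.0000; exercise value = 0.0000 ≤ continuation, so V_ud = 0.0000
Node dd (S = 14.06): continuation = 1/1.01·[0.3714·0.0000 + 0.6286·9.4531] = 5.8831; exercise value = 5.9375 > continuation, so V_dd = 5.9375 (exercise)
Node u (S = 36.25): continuation = 1/1.01·[0.3714·0.0000 + 0.6286·0.0000] = 0.0000; exercise value = 0.0000 ≤ continuation, so V_u = 0.0000
Node d (S = 18.75): continuation = 1/1.01·[0.3714·0.0000 + 0.6286·5.9375] = 3.6952; exercise value = 1.2500 ≤ continuation, so V_d = 3.6952
Node 0 (S = 25): continuation = 1/1.01·[0.3714·0.0000 + 0.6286·3.6952] = 2.2997; exercise value = 0.0000 ≤ continuation, so V_0 = 2.2997

€2.30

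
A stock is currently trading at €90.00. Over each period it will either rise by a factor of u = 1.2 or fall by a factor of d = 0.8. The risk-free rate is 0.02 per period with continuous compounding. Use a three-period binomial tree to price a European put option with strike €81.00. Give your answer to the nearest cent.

€6.72

Risk-neutral probability p = (e^0.02 − 0.8)/(1.2 − 0.8) = 0.2202/0.4000 = 0.5505
Terminal stock prices: S_uuu = 155.5, S_uud = 103.7, S_udd = 69.12, S_ddd = 46.08
Terminal payoffs (K − S): max(-74.52, 0) = 0, max(-22.68, 0) = 0, max(11.88, 0) = 11.88, max(34.92, 0) = 34.92
Node uu (S = 129.6): V_uu = e^(−0.02)·[0.5505·0.0000 + 0.4495·0.0000] = 0.0000
Node ud (S = 86.4): V_ud = e^(−0.02)·[0.5505·0.0000 + 0.4495·11.8800] = 5.2343
Node dd (S = 57.6): V_dd = e^(−0.02)·[0.5505·11.8800 + 0.4495·34.9200] = 21.7961
Node u (S = 108): V_u = e^(−0.02)·[0.5505·0.0000 + 0.4495·5.2343] = 2.3062
Node d (S = 72): V_d = e^(−0.02)·[0.5505·5.2343 + 0.4495·21.7961] = 12.4277
Node 0 (S = 90): V_0 = e^(−0.02)·[0.5505·2.3062 + 0.4495·12.4277] = 6.7200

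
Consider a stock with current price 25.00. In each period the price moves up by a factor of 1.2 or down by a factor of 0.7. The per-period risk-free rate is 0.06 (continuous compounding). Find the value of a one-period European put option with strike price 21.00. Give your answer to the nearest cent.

0.91

Risk-neutral probability p = (e^0.06 − 0.7)/(1.2 − 0.7) = 0.3618/0.5000 = 0.7237
Terminal stock prices: S_u = 30, S_d = 17.5
Terminal payoffs (K − S): max(-9, 0) = 0, max(3.5, 0) = 3.5
Node 0 (S = 25): V_0 = e^(−0.06)·[0.7237·0.0000 + 0.2763·3.5000] = 0.9108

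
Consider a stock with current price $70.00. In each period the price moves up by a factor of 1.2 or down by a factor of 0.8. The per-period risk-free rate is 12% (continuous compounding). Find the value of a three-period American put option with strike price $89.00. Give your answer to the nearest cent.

$19.00

Risk-neutral probability p = (e^0.12 − 0.8)/(1.2 − 0.8) = 0.3275/0.4000 = 0.8187
Terminal stock prices: S_uuu = 121, S_uud = 80.64, S_udd = 53.76, S_ddd = 35.84
Terminal payoffs (K − S): max(-31.96, 0) = 0, max(8.36, 0) = 8.36, max(35.24, 0) = 35.24, max(53.16, 0) = 53.16
Node uu (S = 100.8): continuation = e^(−0.12)·[0.8187·0.0000 + 0.1813·8.3600] = 1.3440; exercise value = 0.0000 ≤ continuation, so V_uu = 1.3440
Node ud (S = 67.2): continuation = e^(−0.12)·[0.8187·8.3600 + 0.1813·35.2400] = 11.7359; exercise value = 21.8000 > continuation, so V_ud = 21.8000 (exercise)
Node dd (S = 44.8): continuation = e^(−0.12)·[0.8187·35.2400 + 0.1813·53.1600] = 34.1359; exercise value = 44.2000 > continuation, so V_dd = 44.2000 (exercise)
Node u (S = 84): continuation = e^(−0.12)·[0.8187·1.3440 + 0.1813·21.8000] = 4.4805; exercise value = 5.0000 > continuation, so V_u = 5.0000 (exercise)
Node d (S = 56): continuation = e^(−0.12)·[0.8187·21.8000 + 0.1813·44.2000] = 22.9359; exercise value = 33.0000 > continuation, so V_d = 33.0000 (exercise)
Node 0 (S = 70): continuation = e^(−0.12)·[0.8187·5.0000 + 0.1813·33.0000] = 8.9359; exercise value = 19.0000 > continuation, so V_0 = 19.0000 (exercise)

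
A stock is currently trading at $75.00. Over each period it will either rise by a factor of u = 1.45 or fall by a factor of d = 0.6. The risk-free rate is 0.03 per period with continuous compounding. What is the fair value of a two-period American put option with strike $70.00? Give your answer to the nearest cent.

Risk-neutral probability p = (e^0.03 − 0.6)/(1.45 − 0.6) = 0.4305/0.8500 = 0.5064
Terminal stock prices: S_uu = 157.7, S_ud = 65.25, S_dd = 27
Terminal payoffs (K − S): max(-87.69, 0) = 0, max(4.75, 0) = 4.75, max(43, 0) = 43
Node u (S = 108.8): continuation = e^(−0.03)·[0.5064·0.0000 + 0.4936·4.7500] = 2.2752; exercise value = 0.0000 ≤ continuation, so V_u = 2.2752
Node d (S = 45): continuation = e^(−0.03)·[0.5064·4.7500 + 0.4936·43.0000] = 22.9312; exercise value = 25.0000 > continuation, so V_d = 25.0000 (exercise)
Node 0 (S = 75): continuation = e^(−0.03)·[0.5064·2.2752 + 0.4936·25.0000] = 13.0930; exercise value = 0.0000 ≤ continuation, so V_0 = 13.0930

$13.09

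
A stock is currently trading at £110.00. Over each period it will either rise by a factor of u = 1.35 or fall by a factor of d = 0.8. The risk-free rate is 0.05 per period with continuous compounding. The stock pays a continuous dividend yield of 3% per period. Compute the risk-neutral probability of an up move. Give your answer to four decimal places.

p = 0.4004

Per-period risk-free factor R = e^0.05 = 1.0513; dividend-adjusted growth = e^(0.05−0.03) = 1.0202.
Risk-neutral probability p = (1.0202 − 0.8)/(1.35 − 0.8) = 0.2202/0.5500 = 0.4004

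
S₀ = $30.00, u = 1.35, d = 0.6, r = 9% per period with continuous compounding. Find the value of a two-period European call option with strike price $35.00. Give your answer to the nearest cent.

Risk-neutral probability p = (e^0.09 − 0.6)/(1.35 − 0.6) = 0.4942/0.7500 = 0.6589
Terminal stock prices: S_uu = 54.68, S_ud = 24.3, S_dd = 10.8
Terminal payoffs (S − K): max(19.68, 0) = 19.68, max(-10.7, 0) = 0, max(-24.2, 0) = 0
Node u (S = 40.5): V_u = e^(−0.09)·[0.6589·19.6750 + 0.3411·0.0000] = 11.8481
Node d (S = 18): V_d = e^(−0.09)·[0.6589·0.0000 + 0.3411·0.0000] = 0.0000
Node 0 (S = 30): V_0 = e^(−0.09)·[0.6589·11.8481 + 0.3411·0.0000] = 7.1348

$7.13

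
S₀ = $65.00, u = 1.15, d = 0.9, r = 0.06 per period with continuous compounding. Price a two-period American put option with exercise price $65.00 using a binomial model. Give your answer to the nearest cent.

$2.16

Risk-neutral probability p = (e^0.06 − 0.9)/(1.15 − 0.9) = 0.1618/0.2500 = 0.6473
Terminal stock prices: S_uu = 85.96, S_ud = 67.28, S_dd = 52.65
Terminal payoffs (K − S): max(-20.96, 0) = 0, max(-2.275, 0) = 0, max(12.35, 0) = 12.35
Node u (S = 74.75): continuation = e^(−0.06)·[0.6473·0.0000 + 0.3527·0.0000] = 0.0000; exercise value = 0.0000 ≤ continuation, so V_u = 0.0000
Node d (S = 58.5): continuation = e^(−0.06)·[0.6473·0.0000 + 0.3527·12.3500] = 4.1016; exercise value = 6.5000 > continuation, so V_d = 6.5000 (exercise)
Node 0 (S = 65): continuation = e^(−0.06)·[0.6473·0.0000 + 0.3527·6.5000] = 2.1588; exercise value = 0.0000 ≤ continuation, so V_0 = 2.1588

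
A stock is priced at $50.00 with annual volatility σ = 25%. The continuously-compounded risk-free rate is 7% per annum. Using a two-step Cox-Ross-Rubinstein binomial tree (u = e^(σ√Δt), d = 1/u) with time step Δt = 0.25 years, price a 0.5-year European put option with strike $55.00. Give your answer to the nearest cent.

$5.69

CRR parameters: u = e^(σ√Δt) = e^(0.25·√0.25) = 1.1331, d = 1/u = 0.8825
Per-period rate: rΔt = 0.07·0.25 = 0.0175, so R = e^0.0175 = 1.0177
Risk-neutral probability p = (e^0.0175 − 0.8825)/(1.1331 − 0.8825) = 0.1352/0.2507 = 0.5392
Terminal stock prices: S_uu = 64.2, S_ud = 50, S_dd = 38.94
Terminal payoffs (K − S): max(-9.201, 0) = 0, max(5, 0) = 5, max(16.06, 0) = 16.06
Node u (S = 56.66): V_u = e^(−0.0175)·[0.5392·0.0000 + 0.4608·5.0000] = 2.2639
Node d (S = 44.12): V_d = e^(−0.0175)·[0.5392·5.0000 + 0.4608·16.0600] = 9.9210
Node 0 (S = 50): V_0 = e^(−0.0175)·[0.5392·2.2639 + 0.4608·9.9210] = 5.6917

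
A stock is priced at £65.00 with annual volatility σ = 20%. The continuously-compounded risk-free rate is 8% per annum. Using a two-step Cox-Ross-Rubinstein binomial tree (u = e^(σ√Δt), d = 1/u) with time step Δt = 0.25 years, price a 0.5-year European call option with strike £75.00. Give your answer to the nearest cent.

CRR parameters: u = e^(σ√Δt) = e^(0.2·√0.25) = 1.1052, d = 1/u = 0.9048
Per-period rate: rΔt = 0.08·0.25 = 0.02, so R = e^0.02 = 1.0202
Risk-neutral probability p = (e^0.02 − 0.9048)/(1.1052 − 0.9048) = 0.1154/0.2003 = 0.5759
Terminal stock prices: S_uu = 79.39, S_ud = 65, S_dd = 53.22
Terminal payoffs (S − K): max(4.391, 0) = 4.391, max(-10, 0) = 0, max(-21.78, 0) = 0
Node u (S = 71.84): V_u = e^(−0.02)·[0.5759·4.3912 + 0.4241·0.0000] = 2.4786
Node d (S = 58.81): V_d = e^(−0.02)·[0.5759·0.0000 + 0.4241·0.0000] = 0.0000
Node 0 (S = 65): V_0 = e^(−0.02)·[0.5759·2.4786 + 0.4241·0.0000] = 1.3991

£1.40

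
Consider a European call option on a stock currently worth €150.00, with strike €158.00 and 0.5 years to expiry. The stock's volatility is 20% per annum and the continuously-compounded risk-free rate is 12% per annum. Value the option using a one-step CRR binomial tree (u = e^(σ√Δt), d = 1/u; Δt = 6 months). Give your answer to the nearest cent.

€9.51

CRR parameters: u = e^(σ√Δt) = e^(0.2·√0.5) = 1.1519, d = 1/u = 0.8681
Per-period rate: rΔt = 0.12·0.5 = 0.06, so R = e^0.06 = 1.0618
Risk-neutral probability p = (e^0.06 − 0.8681)/(1.1519 − 0.8681) = 0.1937/0.2838 = 0.6826
Terminal stock prices: S_u = 172.8, S_d = 130.2
Terminal payoffs (S − K): max(14.79, 0) = 14.79, max(-27.78, 0) = 0
Node 0 (S = 150): V_0 = e^(−0.06)·[0.6826·14.7865 + 0.3174·0.0000] = 9.5055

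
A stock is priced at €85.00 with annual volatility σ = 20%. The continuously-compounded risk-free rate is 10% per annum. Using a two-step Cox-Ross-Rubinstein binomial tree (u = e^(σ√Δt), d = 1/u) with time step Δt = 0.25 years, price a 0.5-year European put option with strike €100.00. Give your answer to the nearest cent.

CRR parameters: u = e^(σ√Δt) = e^(0.2·√0.25) = 1.1052, d = 1/u = 0.9048
Per-period rate: rΔt = 0.1·0.25 = 0.025, so R = e^0.025 = 1.0253
Risk-neutral probability p = (e^0.025 − 0.9048)/(1.1052 − 0.9048) = 0.1205/0.2003 = 0.6014
Terminal stock prices: S_uu = 103.8, S_ud = 85, S_dd = 69.59
Terminal payoffs (K − S): max(-3.819, 0) = 0, max(15, 0) = 15, max(30.41, 0) = 30.41
Node u (S = 93.94): V_u = e^(−0.025)·[0.6014·0.0000 + 0.3986·15.0000] = 5.8316
Node d (S = 76.91): V_d = e^(−0.025)·[0.6014·15.0000 + 0.3986·30.4079] = 20.6198
Node 0 (S = 85): V_0 = e^(−0.025)·[0.6014·5.8316 + 0.3986·20.6198] = 11.4369

€11.44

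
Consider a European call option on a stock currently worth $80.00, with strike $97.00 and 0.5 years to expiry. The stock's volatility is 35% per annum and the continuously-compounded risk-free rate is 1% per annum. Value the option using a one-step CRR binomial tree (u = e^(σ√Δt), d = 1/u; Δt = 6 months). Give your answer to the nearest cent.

$2.44

CRR parameters: u = e^(σ√Δt) = e^(0.35·√0.5) = 1.2808, d = 1/u = 0.7808
Per-period rate: rΔt = 0.01·0.5 = 0.005, so R = e^0.005 = 1.0050
Risk-neutral probability p = (e^0.005 − 0.7808)/(1.2808 − 0.7808) = 0.2243/0.5000 = 0.4485
Terminal stock prices: S_u = 102.5, S_d = 62.46
Terminal payoffs (S − K): max(5.464, 0) = 5.464, max(-34.54, 0) = 0
Node 0 (S = 80): V_0 = e^(−0.005)·[0.4485·5.4643 + 0.5515·0.0000] = 2.4383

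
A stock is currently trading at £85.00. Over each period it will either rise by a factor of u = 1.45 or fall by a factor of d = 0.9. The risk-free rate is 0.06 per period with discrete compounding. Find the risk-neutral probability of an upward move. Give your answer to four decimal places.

p = 0.2909

Risk-neutral probability p = (1 + 0.06 − 0.9)/(1.45 − 0.9) = 0.1600/0.5500 = 0.2909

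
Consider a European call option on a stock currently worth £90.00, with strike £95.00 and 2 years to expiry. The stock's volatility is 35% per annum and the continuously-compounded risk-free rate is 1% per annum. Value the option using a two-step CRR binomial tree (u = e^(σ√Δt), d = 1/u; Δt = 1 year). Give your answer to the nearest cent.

CRR parameters: u = e^(σ√Δt) = e^(0.35·√1) = 1.4191, d = 1/u = 0.7047
Per-period rate: rΔt = 0.01·1 = 0.01, so R = e^0.01 = 1.0101
Risk-neutral probability p = (e^0.01 − 0.7047)/(1.4191 − 0.7047) = 0.3054/0.7144 = 0.4275
Terminal stock prices: S_uu = 181.2, S_ud = 90, S_dd = 44.69
Terminal payoffs (S − K): max(86.24, 0) = 86.24, max(-5, 0) = 0, max(-50.31, 0) = 0
Node u (S = 127.7): V_u = e^(−0.01)·[0.4275·86.2377 + 0.5725·0.0000] = 36.4956
Node d (S = 63.42): V_d = e^(−0.01)·[0.4275·0.0000 + 0.5725·0.0000] = 0.0000
Node 0 (S = 90): V_0 = e^(−0.01)·[0.4275·36.4956 + 0.5725·0.0000] = 15.4449

£15.44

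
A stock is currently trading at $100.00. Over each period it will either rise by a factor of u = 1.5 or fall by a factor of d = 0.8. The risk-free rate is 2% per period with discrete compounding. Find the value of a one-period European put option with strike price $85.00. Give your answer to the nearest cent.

$3.36

Risk-neutral probability p = (1 + 0.02 − 0.8)/(1.5 − 0.8) = 0.2200/0.7000 = 0.3143
Terminal stock prices: S_u = 150, S_d = 80
Terminal payoffs (K − S): max(-65, 0) = 0, max(5, 0) = 5
Node 0 (S = 100): V_0 = 1/1.02·[0.3143·0.0000 + 0.6857·5.0000] = 3.3613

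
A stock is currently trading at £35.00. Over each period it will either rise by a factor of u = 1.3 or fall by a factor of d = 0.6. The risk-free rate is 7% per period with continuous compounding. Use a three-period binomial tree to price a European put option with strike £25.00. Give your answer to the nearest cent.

Risk-neutral probability p = (e^0.07 − 0.6)/(1.3 − 0.6) = 0.4725/0.7000 = 0.6750
Terminal stock prices: S_uuu = 76.89, S_uud = 35.49, S_udd = 16.38, S_ddd = 7.56
Terminal payoffs (K − S): max(-51.89, 0) = 0, max(-10.49, 0) = 0, max(8.62, 0) = 8.62, max(17.44, 0) = 17.44
Node uu (S = 59.15): V_uu = e^(−0.07)·[0.6750·0.0000 + 0.3250·0.0000] = 0.0000
Node ud (S = 27.3): V_ud = e^(−0.07)·[0.6750·0.0000 + 0.3250·8.6200] = 2.6120
Node dd (S = 12.6): V_dd = e^(−0.07)·[0.6750·8.6200 + 0.3250·17.4400] = 10.7098
Node u (S = 45.5): V_u = e^(−0.07)·[0.6750·0.0000 + 0.3250·2.6120] = 0.7915
Node d (S = 21): V_d = e^(−0.07)·[0.6750·2.6120 + 0.3250·10.7098] = 4.8892
Node 0 (S = 35): V_0 = e^(−0.07)·[0.6750·0.7915 + 0.3250·4.8892] = 1.9797

£1.98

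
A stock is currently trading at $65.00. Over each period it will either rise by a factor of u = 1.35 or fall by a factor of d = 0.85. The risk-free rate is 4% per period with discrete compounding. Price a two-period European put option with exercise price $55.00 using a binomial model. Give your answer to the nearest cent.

Risk-neutral probability p = (1 + 0.04 − 0.85)/(1.35 − 0.85) = 0.1900/0.5000 = 0.3800
Terminal stock prices: S_uu = 118.5, S_ud = 74.59, S_dd = 46.96
Terminal payoffs (K − S): max(-63.46, 0) = 0, max(-19.59, 0) = 0, max(8.038, 0) = 8.038
Node u (S = 87.75): V_u = 1/1.04·[0.3800·0.0000 + 0.6200·0.0000] = 0.0000
Node d (S = 55.25): V_d = 1/1.04·[0.3800·0.0000 + 0.6200·8.0375] = 4.7916
Node 0 (S = 65): V_0 = 1/1.04·[0.3800·0.0000 + 0.6200·4.7916] = 2.8565

$2.86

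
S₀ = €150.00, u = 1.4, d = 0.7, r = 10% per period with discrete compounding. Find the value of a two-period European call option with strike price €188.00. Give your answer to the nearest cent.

€28.61

Risk-neutral probability p = (1 + 0.1 − 0.7)/(1.4 − 0.7) = 0.4000/0.7000 = 0.5714
Terminal stock prices: S_uu = 294, S_ud = 147, S_dd = 73.5
Terminal payoffs (S − K): max(106, 0) = 106, max(-41, 0) = 0, max(-114.5, 0) = 0
Node u (S = 210): V_u = 1/1.1·[0.5714·106.0000 + 0.4286·0.0000] = 55.0649
Node d (S = 105): V_d = 1/1.1·[0.5714·0.0000 + 0.4286·0.0000] = 0.0000
Node 0 (S = 150): V_0 = 1/1.1·[0.5714·55.0649 + 0.4286·0.0000] = 28.6052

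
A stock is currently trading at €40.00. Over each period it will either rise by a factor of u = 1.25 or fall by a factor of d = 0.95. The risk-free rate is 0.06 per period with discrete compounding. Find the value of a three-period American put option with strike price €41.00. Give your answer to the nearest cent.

Risk-neutral probability p = (1 + 0.06 − 0.95)/(1.25 − 0.95) = 0.1100/0.3000 = 0.3667
Terminal stock prices: S_uuu = 78.12, S_uud = 59.38, S_udd = 45.12, S_ddd = 34.29
Terminal payoffs (K − S): max(-37.12, 0) = 0, max(-18.38, 0) = 0, max(-4.125, 0) = 0, max(6.705, 0) = 6.705
Node uu (S = 62.5): continuation = 1/1.06·[0.3667·0.0000 + 0.6333·0.0000] = 0.0000; exercise value = 0.0000 ≤ continuation, so V_uu = 0.0000
Node ud (S = 47.5): continuation = 1/1.06·[0.3667·0.0000 + 0.6333·0.0000] = 0.0000; exercise value = 0.0000 ≤ continuation, so V_ud = 0.0000
Node dd (S = 36.1): continuation = 1/1.06·[0.3667·0.0000 + 0.6333·6.7050] = 4.0061; exercise value = 4.9000 > continuation, so V_dd = 4.9000 (exercise)
Node u (S = 50): continuation = 1/1.06·[0.3667·0.0000 + 0.6333·0.0000] = 0.0000; exercise value = 0.0000 ≤ continuation, so V_u = 0.0000
Node d (S = 38): continuation = 1/1.06·[0.3667·0.0000 + 0.6333·4.9000] = 2.9277; exercise value = 3.0000 > continuation, so V_d = 3.0000 (exercise)
Node 0 (S = 40): continuation = 1/1.06·[0.3667·0.0000 + 0.6333·3.0000] = 1.7925; exercise value = 1.0000 ≤ continuation, so V_0 = 1.7925

€1.79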